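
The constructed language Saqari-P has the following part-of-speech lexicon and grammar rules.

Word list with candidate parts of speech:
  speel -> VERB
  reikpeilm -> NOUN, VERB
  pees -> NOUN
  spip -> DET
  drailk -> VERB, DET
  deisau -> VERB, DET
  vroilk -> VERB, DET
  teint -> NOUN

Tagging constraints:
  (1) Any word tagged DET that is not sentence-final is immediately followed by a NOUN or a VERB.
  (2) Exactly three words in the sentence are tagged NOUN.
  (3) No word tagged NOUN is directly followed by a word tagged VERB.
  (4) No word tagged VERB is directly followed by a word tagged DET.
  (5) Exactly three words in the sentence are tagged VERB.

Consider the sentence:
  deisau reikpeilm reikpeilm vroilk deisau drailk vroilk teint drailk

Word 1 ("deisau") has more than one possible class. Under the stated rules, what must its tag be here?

Candidates per position — 1:deisau {VERB,DET}; 2:reikpeilm {NOUN,VERB}; 3:reikpeilm {NOUN,VERB}; 4:vroilk {VERB,DET}; 5:deisau {VERB,DET}; 6:drailk {VERB,DET}; 7:vroilk {VERB,DET}; 8:teint {NOUN}; 9:drailk {VERB,DET}.
If word 2 were VERB, no tagging could satisfy rule 2; so word 2 is NOUN.
If word 3 were VERB, no tagging could satisfy rule 2; so word 3 is NOUN.
If word 4 were VERB, no tagging could satisfy rule 3; so word 4 is DET.
If word 5 were DET, no tagging could satisfy rule 1; so word 5 is VERB.
If word 6 were DET, no tagging could satisfy rule 4; so word 6 is VERB.
If word 7 were DET, no tagging could satisfy rule 4; so word 7 is VERB.
If word 9 were VERB, no tagging could satisfy rule 3; so word 9 is DET.
If word 1 were VERB, no tagging could satisfy rule 5; so word 1 is DET.
That leaves exactly one tagging: DET NOUN NOUN DET VERB VERB VERB NOUN DET.
Check: rule 1 satisfied; rule 2 satisfied; rule 3 satisfied; rule 4 satisfied; rule 5 satisfied.

DET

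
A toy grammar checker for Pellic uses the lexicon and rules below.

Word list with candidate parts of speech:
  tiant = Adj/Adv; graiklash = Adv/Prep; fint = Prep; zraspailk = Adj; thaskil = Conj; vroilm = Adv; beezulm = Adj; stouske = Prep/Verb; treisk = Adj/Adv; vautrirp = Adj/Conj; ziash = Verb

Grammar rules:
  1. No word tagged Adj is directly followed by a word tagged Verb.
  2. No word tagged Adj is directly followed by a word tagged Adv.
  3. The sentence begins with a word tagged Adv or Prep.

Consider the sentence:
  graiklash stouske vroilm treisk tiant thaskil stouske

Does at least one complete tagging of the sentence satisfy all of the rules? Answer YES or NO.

Candidates per position — 1:graiklash {Adv,Prep}; 2:stouske {Prep,Verb}; 3:vroilm {Adv}; 4:treisk {Adj,Adv}; 5:tiant {Adj,Adv}; 6:thaskil {Conj}; 7:stouske {Prep,Verb}.
One satisfying assignment: Adv Prep Adv Adv Adv Conj Verb.
Verifying each rule — rule 1 satisfied; rule 2 satisfied; rule 3 satisfied.

YES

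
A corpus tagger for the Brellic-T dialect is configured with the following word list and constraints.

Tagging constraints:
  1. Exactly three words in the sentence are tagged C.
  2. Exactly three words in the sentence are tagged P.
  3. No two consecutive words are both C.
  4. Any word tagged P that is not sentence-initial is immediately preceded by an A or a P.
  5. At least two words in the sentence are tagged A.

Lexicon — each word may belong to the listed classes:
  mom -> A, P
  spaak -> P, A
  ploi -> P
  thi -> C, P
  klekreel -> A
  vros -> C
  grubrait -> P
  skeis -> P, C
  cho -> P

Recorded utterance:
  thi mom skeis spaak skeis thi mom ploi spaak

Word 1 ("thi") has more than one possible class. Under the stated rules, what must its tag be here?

Candidates per position — 1:thi {C,P}; 2:mom {A,P}; 3:skeis {P,C}; 4:spaak {P,A}; 5:skeis {P,C}; 6:thi {C,P}; 7:mom {A,P}; 8:ploi {P}; 9:spaak {P,A}.
Position 1: the remaining choice is settled jointly with positions 2, 3, 4, 5, 6, 7, 9 — only C at position 1 is part of a tagging that satisfies every rule.
The only consistent sequence is: C A C A P C A P P.
Check: rule 1 ok; rule 2 ok; rule 3 ok; rule 4 ok; rule 5 ok.

C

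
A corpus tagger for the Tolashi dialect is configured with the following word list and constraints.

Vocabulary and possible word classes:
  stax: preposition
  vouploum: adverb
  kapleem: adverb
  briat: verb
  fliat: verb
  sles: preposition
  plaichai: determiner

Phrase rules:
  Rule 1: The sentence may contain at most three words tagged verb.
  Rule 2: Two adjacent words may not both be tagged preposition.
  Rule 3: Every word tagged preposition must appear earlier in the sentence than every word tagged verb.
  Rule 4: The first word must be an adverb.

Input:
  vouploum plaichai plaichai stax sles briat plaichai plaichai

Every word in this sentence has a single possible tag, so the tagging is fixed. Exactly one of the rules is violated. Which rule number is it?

2

Fixed tagging: adverb determiner determiner preposition preposition verb determiner determiner.
Rule check: R1 holds, R2 violated, R3 holds, R4 holds.
Only rule 2 fails.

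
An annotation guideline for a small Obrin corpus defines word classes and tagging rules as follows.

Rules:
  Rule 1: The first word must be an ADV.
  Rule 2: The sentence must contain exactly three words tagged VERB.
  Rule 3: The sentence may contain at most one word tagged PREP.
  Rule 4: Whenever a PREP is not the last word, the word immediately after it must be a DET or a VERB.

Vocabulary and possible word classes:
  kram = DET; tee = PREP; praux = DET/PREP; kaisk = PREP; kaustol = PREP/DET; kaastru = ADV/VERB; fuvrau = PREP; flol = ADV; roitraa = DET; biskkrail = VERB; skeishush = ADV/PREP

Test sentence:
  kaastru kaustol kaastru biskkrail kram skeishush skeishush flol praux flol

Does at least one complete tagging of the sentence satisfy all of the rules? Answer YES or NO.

NO

Candidates per position — 1:kaastru {ADV,VERB}; 2:kaustol {PREP,DET}; 3:kaastru {ADV,VERB}; 4:biskkrail {VERB}; 5:kram {DET}; 6:skeishush {ADV,PREP}; 7:skeishush {ADV,PREP}; 8:flol {ADV}; 9:praux {DET,PREP}; 10:flol {ADV}.
Every candidate sequence violates at least one rule; no consistent tagging exists.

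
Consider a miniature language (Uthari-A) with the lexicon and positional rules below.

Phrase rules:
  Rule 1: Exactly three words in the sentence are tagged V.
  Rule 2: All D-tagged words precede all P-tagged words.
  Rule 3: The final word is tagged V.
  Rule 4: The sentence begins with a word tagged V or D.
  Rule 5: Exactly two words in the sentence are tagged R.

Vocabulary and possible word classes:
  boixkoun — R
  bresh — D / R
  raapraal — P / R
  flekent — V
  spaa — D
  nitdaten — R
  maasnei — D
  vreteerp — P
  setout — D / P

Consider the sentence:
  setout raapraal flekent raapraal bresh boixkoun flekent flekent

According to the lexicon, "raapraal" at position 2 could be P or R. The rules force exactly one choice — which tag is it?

P

Candidates per position — 1:setout {D,P}; 2:raapraal {P,R}; 3:flekent {V}; 4:raapraal {P,R}; 5:bresh {D,R}; 6:boixkoun {R}; 7:flekent {V}; 8:flekent {V}.
Position 1: P is ruled out by rule 4; that leaves D.
Position 2: the remaining choice is settled jointly with positions 4, 5 — only P at position 2 is part of a tagging that satisfies every rule.
So the tagging must be: D P V P R R V V.
Check: rule 1 ✓; rule 2 ✓; rule 3 ✓; rule 4 ✓; rule 5 ✓.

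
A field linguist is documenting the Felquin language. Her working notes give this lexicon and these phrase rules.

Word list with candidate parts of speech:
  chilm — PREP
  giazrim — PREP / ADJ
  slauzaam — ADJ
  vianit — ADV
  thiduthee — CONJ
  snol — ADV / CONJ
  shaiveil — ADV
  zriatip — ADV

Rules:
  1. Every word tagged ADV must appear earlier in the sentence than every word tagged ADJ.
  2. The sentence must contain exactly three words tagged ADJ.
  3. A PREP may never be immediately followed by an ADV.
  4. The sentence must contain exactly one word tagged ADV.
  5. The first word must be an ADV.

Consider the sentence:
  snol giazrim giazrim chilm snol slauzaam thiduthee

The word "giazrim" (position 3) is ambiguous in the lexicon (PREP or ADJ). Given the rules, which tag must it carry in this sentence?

Candidates per position — 1:snol {ADV,CONJ}; 2:giazrim {PREP,ADJ}; 3:giazrim {PREP,ADJ}; 4:chilm {PREP}; 5:snol {ADV,CONJ}; 6:slauzaam {ADJ}; 7:thiduthee {CONJ}.
If word 1 were CONJ, no tagging could satisfy rule 5; so word 1 is ADV.
If word 2 were PREP, no tagging could satisfy rule 2; so word 2 is ADJ.
If word 3 were PREP, no tagging could satisfy rule 2; so word 3 is ADJ.
If word 5 were ADV, no tagging could satisfy rule 1; so word 5 is CONJ.
That leaves exactly one tagging: ADV ADJ ADJ PREP CONJ ADJ CONJ.
Check: rule 1 ok; rule 2 ok; rule 3 ok; rule 4 ok; rule 5 ok.

ADJ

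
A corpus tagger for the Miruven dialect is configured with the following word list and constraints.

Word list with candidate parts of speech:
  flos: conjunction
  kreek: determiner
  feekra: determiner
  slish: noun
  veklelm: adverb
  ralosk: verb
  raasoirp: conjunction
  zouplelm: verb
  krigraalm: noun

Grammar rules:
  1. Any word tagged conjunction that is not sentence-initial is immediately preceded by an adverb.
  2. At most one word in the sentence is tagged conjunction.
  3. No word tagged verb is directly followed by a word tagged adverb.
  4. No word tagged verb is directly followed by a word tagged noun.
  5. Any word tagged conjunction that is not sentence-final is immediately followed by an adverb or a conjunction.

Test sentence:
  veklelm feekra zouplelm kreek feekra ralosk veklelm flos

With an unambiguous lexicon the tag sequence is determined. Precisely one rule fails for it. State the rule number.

3

Fixed tagging: adverb determiner verb determiner determiner verb adverb conjunction.
Applying the rules: R1 ok, R2 ok, R3 fails, R4 ok, R5 ok.
Only rule 3 fails.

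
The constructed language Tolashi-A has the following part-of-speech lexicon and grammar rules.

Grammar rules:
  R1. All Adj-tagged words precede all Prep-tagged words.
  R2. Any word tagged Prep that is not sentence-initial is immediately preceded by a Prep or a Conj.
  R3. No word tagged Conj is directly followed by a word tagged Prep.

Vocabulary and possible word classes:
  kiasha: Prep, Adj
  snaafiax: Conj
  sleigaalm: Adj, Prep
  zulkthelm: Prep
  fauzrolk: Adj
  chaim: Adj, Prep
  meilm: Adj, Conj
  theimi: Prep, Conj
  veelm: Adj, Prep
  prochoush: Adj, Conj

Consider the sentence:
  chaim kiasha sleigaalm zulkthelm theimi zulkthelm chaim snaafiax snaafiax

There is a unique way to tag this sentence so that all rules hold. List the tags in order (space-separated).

Prep Prep Prep Prep Prep Prep Prep Conj Conj

Candidates per position — 1:chaim {Adj,Prep}; 2:kiasha {Prep,Adj}; 3:sleigaalm {Adj,Prep}; 4:zulkthelm {Prep}; 5:theimi {Prep,Conj}; 6:zulkthelm {Prep}; 7:chaim {Adj,Prep}; 8:snaafiax {Conj}; 9:snaafiax {Conj}.
At position 1, choosing Adj makes rule 2 impossible to satisfy; hence Prep.
At position 2, choosing Adj makes rule 1 impossible to satisfy; hence Prep.
At position 3, choosing Adj makes rule 1 impossible to satisfy; hence Prep.
At position 5, choosing Conj makes rule 3 impossible to satisfy; hence Prep.
At position 7, choosing Adj makes rule 1 impossible to satisfy; hence Prep.
The only consistent sequence is: Prep Prep Prep Prep Prep Prep Prep Conj Conj.
Rule-by-rule: rule 1 holds; rule 2 holds; rule 3 holds.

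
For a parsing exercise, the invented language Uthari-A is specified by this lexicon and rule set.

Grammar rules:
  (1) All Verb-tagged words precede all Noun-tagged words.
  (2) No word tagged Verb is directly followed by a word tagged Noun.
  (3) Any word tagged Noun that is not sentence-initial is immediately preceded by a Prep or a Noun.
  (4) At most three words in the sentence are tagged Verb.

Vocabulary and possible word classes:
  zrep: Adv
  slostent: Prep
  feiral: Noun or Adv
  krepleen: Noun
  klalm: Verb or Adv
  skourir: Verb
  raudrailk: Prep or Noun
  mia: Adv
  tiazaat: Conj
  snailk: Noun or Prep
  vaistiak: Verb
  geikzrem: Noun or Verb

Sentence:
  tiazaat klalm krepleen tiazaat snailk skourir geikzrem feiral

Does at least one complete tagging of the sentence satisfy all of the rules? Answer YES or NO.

Candidates per position — 1:tiazaat {Conj}; 2:klalm {Verb,Adv}; 3:krepleen {Noun}; 4:tiazaat {Conj}; 5:snailk {Noun,Prep}; 6:skourir {Verb}; 7:geikzrem {Noun,Verb}; 8:feiral {Noun,Adv}.
Rule 1 cannot be satisfied by any choice of tags from the lexicon.
So there is no consistent tagging.

NO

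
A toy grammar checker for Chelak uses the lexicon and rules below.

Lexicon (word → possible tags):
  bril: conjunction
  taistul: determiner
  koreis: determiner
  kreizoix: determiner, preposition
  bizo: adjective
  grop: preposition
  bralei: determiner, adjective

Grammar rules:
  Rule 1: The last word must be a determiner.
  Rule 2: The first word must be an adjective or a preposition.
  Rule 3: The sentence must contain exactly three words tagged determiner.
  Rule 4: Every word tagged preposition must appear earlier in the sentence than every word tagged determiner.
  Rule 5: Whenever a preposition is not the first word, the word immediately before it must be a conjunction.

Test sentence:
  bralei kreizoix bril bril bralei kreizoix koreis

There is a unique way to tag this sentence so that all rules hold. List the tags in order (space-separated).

Candidates per position — 1:bralei {determiner,adjective}; 2:kreizoix {determiner,preposition}; 3:bril {conjunction}; 4:bril {conjunction}; 5:bralei {determiner,adjective}; 6:kreizoix {determiner,preposition}; 7:koreis {determiner}.
Position 1: determiner is ruled out by rule 2; that leaves adjective.
Position 2: preposition is ruled out by rule 5; that leaves determiner.
Position 6: preposition is ruled out by rule 4; that leaves determiner.
Position 5: determiner is ruled out by rule 3; that leaves adjective.
So the tagging must be: adjective determiner conjunction conjunction adjective determiner determiner.
Check: rule 1 holds; rule 2 holds; rule 3 holds; rule 4 holds; rule 5 holds.

adjective determiner conjunction conjunction adjective determiner determiner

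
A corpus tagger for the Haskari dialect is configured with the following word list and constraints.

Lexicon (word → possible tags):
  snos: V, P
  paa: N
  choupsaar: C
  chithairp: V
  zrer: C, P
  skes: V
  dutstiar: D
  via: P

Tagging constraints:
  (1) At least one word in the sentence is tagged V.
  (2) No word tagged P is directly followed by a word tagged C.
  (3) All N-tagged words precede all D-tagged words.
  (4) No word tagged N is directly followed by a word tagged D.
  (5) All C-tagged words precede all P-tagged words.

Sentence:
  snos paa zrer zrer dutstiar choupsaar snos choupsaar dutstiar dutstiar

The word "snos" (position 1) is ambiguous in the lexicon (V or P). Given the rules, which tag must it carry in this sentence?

Candidates per position — 1:snos {V,P}; 2:paa {N}; 3:zrer {C,P}; 4:zrer {C,P}; 5:dutstiar {D}; 6:choupsaar {C}; 7:snos {V,P}; 8:choupsaar {C}; 9:dutstiar {D}; 10:dutstiar {D}.
Position 1: P is ruled out by rule 5; that leaves V.
Position 3: P is ruled out by rule 5; that leaves C.
Position 4: P is ruled out by rule 5; that leaves C.
Position 7: P is ruled out by rule 2; that leaves V.
The unique satisfying tagging is: V N C C D C V C D D.
Rule-by-rule: rule 1 holds; rule 2 holds; rule 3 holds; rule 4 holds; rule 5 holds.

V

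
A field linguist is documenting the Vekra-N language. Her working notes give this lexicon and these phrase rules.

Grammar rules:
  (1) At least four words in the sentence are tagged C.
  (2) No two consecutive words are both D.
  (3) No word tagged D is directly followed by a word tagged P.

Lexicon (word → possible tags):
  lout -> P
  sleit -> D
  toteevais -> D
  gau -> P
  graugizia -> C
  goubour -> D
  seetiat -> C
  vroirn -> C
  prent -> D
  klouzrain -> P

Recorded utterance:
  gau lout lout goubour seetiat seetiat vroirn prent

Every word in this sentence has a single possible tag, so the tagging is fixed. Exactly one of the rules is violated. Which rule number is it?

Fixed tagging: P P P D C C C D.
Rule check: R1 fails, R2 ok, R3 ok.
Only rule 1 fails.

1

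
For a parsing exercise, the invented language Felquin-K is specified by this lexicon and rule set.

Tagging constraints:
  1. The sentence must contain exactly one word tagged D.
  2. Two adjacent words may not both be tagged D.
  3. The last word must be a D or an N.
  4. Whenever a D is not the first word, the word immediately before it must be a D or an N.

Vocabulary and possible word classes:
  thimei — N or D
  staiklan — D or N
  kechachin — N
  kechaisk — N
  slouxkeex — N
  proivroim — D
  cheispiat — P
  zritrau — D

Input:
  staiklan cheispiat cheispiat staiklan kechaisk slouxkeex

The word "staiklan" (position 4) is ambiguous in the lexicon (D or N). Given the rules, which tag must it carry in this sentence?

N

Candidates per position — 1:staiklan {D,N}; 2:cheispiat {P}; 3:cheispiat {P}; 4:staiklan {D,N}; 5:kechaisk {N}; 6:slouxkeex {N}.
If word 4 were D, no tagging could satisfy rule 4; so word 4 is N.
If word 1 were N, no tagging could satisfy rule 1; so word 1 is D.
The unique satisfying tagging is: D P P N N N.
Checking: rule 1 satisfied; rule 2 satisfied; rule 3 satisfied; rule 4 satisfied.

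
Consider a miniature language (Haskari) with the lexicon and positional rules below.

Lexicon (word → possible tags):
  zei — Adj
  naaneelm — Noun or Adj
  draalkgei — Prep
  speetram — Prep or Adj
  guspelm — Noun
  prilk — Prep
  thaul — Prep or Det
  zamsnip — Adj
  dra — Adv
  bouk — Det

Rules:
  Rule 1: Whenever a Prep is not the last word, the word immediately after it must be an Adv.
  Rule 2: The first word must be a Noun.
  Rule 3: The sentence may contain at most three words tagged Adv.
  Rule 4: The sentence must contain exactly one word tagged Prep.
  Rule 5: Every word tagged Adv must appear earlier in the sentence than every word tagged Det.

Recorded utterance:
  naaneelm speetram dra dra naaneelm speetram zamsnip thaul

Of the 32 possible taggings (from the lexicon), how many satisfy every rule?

4

Candidates per position — 1:naaneelm {Noun,Adj}; 2:speetram {Prep,Adj}; 3:dra {Adv}; 4:dra {Adv}; 5:naaneelm {Noun,Adj}; 6:speetram {Prep,Adj}; 7:zamsnip {Adj}; 8:thaul {Prep,Det}.
There are 32 candidate sequences in total.
The sequences that satisfy every rule: Noun Prep Adv Adv Noun Adj Adj Det; Noun Prep Adv Adv Adj Adj Adj Det; Noun Adj Adv Adv Noun Adj Adj Prep; Noun Adj Adv Adv Adj Adj Adj Prep.
Count = 4.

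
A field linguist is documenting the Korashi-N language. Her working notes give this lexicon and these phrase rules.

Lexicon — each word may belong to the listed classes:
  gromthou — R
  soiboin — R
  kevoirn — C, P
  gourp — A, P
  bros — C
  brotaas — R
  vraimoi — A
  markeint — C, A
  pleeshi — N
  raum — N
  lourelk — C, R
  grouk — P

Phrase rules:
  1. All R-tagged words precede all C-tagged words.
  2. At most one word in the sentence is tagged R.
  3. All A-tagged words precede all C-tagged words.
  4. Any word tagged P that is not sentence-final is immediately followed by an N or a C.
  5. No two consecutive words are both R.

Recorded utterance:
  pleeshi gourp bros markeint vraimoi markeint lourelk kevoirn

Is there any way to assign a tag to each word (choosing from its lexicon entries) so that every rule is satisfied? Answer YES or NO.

Candidates per position — 1:pleeshi {N}; 2:gourp {A,P}; 3:bros {C}; 4:markeint {C,A}; 5:vraimoi {A}; 6:markeint {C,A}; 7:lourelk {C,R}; 8:kevoirn {C,P}.
Rule 3 cannot be satisfied by any choice of tags from the lexicon.
So there is no consistent tagging.

NO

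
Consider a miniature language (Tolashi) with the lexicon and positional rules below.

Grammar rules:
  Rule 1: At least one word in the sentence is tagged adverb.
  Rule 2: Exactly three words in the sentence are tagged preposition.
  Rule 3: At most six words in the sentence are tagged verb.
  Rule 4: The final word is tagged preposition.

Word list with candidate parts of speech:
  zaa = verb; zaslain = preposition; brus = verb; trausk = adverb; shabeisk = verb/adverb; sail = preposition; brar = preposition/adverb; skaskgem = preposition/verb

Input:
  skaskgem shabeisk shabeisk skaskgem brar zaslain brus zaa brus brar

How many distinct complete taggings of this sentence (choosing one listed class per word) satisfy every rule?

Candidates per position — 1:skaskgem {preposition,verb}; 2:shabeisk {verb,adverb}; 3:shabeisk {verb,adverb}; 4:skaskgem {preposition,verb}; 5:brar {preposition,adverb}; 6:zaslain {preposition}; 7:brus {verb}; 8:zaa {verb}; 9:brus {verb}; 10:brar {preposition,adverb}.
There are 64 candidate sequences in total.
Checking each against the rules leaves 11 sequences.
Count = 11.

11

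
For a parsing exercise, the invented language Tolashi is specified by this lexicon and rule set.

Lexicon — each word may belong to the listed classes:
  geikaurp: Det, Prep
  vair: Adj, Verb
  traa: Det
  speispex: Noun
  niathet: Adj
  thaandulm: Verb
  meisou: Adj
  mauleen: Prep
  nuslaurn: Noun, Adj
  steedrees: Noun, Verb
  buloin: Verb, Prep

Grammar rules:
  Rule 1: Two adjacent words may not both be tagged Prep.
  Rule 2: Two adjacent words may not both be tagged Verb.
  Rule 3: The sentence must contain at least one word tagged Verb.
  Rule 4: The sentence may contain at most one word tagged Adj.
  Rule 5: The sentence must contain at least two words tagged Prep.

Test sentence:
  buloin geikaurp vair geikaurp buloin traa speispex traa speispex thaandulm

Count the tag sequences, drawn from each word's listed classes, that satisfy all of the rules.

Candidates per position — 1:buloin {Verb,Prep}; 2:geikaurp {Det,Prep}; 3:vair {Adj,Verb}; 4:geikaurp {Det,Prep}; 5:buloin {Verb,Prep}; 6:traa {Det}; 7:speispex {Noun}; 8:traa {Det}; 9:speispex {Noun}; 10:thaandulm {Verb}.
There are 32 candidate sequences in total.
Checking each against the rules leaves 8 sequences.
Count = 8.

8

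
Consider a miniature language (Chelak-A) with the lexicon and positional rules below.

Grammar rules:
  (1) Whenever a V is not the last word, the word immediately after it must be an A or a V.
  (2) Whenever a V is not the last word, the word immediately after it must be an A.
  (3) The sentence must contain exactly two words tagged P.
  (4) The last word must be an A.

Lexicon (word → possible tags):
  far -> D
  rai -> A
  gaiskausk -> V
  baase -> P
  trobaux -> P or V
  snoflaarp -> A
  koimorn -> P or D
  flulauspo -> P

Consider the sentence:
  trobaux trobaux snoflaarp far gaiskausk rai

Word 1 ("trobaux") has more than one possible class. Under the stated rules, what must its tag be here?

P

Candidates per position — 1:trobaux {P,V}; 2:trobaux {P,V}; 3:snoflaarp {A}; 4:far {D}; 5:gaiskausk {V}; 6:rai {A}.
Word 1 cannot be V — rule 2 would then fail for every completion. It is P.
Word 2 cannot be V — rule 3 would then fail for every completion. It is P.
So the tagging must be: P P A D V A.
Checking: rule 1 holds; rule 2 holds; rule 3 holds; rule 4 holds.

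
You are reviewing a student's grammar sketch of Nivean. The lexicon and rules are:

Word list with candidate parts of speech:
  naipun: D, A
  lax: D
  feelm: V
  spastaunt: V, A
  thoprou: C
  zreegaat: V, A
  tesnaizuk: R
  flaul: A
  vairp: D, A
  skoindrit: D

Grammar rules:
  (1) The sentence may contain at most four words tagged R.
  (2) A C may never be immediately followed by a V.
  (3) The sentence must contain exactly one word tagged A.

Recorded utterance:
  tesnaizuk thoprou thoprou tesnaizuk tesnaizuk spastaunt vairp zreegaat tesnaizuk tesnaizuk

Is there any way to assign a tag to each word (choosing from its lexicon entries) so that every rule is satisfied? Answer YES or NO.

NO

Candidates per position — 1:tesnaizuk {R}; 2:thoprou {C}; 3:thoprou {C}; 4:tesnaizuk {R}; 5:tesnaizuk {R}; 6:spastaunt {V,A}; 7:vairp {D,A}; 8:zreegaat {V,A}; 9:tesnaizuk {R}; 10:tesnaizuk {R}.
Rule 1 cannot be satisfied by any choice of tags from the lexicon.
So there is no consistent tagging.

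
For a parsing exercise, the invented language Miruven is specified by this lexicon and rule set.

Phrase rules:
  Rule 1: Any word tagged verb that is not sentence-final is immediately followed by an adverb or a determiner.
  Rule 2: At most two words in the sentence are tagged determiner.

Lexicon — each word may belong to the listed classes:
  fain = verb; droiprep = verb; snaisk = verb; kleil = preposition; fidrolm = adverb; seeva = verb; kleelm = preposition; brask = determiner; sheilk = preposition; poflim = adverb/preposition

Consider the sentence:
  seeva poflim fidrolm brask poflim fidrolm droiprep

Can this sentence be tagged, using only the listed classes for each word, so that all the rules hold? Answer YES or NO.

YES

Candidates per position — 1:seeva {verb}; 2:poflim {adverb,preposition}; 3:fidrolm {adverb}; 4:brask {determiner}; 5:poflim {adverb,preposition}; 6:fidrolm {adverb}; 7:droiprep {verb}.
One satisfying assignment: verb adverb adverb determiner preposition adverb verb.
Checking: rule 1 ok; rule 2 ok.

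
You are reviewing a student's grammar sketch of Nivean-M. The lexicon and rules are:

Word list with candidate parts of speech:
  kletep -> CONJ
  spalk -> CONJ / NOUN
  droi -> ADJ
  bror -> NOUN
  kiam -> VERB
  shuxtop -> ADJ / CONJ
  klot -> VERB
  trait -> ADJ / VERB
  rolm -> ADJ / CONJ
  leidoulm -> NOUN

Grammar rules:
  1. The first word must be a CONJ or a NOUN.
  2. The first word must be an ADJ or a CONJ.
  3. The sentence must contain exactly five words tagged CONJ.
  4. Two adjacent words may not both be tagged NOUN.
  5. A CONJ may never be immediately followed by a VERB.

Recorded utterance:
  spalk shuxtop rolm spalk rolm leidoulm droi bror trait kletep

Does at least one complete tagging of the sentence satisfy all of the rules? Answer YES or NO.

YES

Candidates per position — 1:spalk {CONJ,NOUN}; 2:shuxtop {ADJ,CONJ}; 3:rolm {ADJ,CONJ}; 4:spalk {CONJ,NOUN}; 5:rolm {ADJ,CONJ}; 6:leidoulm {NOUN}; 7:droi {ADJ}; 8:bror {NOUN}; 9:trait {ADJ,VERB}; 10:kletep {CONJ}.
One satisfying assignment: CONJ CONJ CONJ NOUN CONJ NOUN ADJ NOUN ADJ CONJ.
Verifying each rule — rule 1 satisfied; rule 2 satisfied; rule 3 satisfied; rule 4 satisfied; rule 5 satisfied.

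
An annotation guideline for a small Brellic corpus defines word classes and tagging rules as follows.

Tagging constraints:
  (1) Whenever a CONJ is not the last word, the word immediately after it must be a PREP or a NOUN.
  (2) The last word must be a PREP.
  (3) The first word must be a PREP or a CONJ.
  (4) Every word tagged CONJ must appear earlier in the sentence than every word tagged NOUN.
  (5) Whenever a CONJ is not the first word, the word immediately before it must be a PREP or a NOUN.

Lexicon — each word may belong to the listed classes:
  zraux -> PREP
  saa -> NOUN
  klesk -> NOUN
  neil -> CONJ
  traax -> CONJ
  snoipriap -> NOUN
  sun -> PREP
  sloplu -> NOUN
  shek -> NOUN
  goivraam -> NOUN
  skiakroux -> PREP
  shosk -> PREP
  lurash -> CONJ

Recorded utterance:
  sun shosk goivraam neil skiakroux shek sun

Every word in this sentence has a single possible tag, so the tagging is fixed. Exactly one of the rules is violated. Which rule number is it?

4

Fixed tagging: PREP PREP NOUN CONJ PREP NOUN PREP.
Checking each rule: R1 pass, R2 pass, R3 pass, R4 fail, R5 pass.
Only rule 4 fails.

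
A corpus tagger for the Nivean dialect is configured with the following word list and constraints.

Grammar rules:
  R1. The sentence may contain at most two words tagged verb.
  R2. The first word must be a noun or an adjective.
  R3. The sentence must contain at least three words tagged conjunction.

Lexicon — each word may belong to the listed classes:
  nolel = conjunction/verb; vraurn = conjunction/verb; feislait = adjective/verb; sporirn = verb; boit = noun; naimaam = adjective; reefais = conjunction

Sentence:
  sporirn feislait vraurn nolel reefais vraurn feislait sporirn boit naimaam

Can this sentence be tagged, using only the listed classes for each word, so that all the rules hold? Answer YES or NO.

Candidates per position — 1:sporirn {verb}; 2:feislait {adjective,verb}; 3:vraurn {conjunction,verb}; 4:nolel {conjunction,verb}; 5:reefais {conjunction}; 6:vraurn {conjunction,verb}; 7:feislait {adjective,verb}; 8:sporirn {verb}; 9:boit {noun}; 10:naimaam {adjective}.
Rule 2 cannot be satisfied by any choice of tags from the lexicon.
So there is no consistent tagging.

NO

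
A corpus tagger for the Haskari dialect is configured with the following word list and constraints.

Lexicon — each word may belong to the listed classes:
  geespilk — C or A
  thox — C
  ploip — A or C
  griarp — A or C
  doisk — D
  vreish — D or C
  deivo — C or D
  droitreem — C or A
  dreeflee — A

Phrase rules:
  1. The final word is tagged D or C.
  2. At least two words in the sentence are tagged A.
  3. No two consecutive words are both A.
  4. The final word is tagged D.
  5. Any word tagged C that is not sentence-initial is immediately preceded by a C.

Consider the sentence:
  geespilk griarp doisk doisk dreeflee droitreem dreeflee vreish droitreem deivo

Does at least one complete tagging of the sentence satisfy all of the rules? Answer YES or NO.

Candidates per position — 1:geespilk {C,A}; 2:griarp {A,C}; 3:doisk {D}; 4:doisk {D}; 5:dreeflee {A}; 6:droitreem {C,A}; 7:dreeflee {A}; 8:vreish {D,C}; 9:droitreem {C,A}; 10:deivo {C,D}.
Every candidate sequence violates at least one rule; no consistent tagging exists.

NO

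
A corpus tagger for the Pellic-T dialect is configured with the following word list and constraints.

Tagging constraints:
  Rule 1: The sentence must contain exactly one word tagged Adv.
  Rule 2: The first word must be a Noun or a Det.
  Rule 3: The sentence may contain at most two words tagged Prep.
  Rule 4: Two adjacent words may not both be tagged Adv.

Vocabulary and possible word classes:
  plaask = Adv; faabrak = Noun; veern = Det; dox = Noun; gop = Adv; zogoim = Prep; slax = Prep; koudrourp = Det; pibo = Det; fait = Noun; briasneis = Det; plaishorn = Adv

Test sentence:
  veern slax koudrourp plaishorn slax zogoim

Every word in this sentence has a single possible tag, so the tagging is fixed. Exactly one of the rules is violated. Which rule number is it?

Fixed tagging: Det Prep Det Adv Prep Prep.
Applying the rules: R1 pass, R2 pass, R3 fail, R4 pass.
Only rule 3 fails.

3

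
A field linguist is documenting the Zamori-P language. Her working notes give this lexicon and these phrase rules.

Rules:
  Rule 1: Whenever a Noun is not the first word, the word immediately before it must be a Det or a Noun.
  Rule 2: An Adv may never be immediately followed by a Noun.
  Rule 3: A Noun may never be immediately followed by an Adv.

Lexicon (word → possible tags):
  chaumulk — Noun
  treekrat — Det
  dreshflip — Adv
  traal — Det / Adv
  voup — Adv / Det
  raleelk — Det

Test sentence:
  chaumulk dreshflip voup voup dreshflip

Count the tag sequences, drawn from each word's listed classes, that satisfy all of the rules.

0

Candidates per position — 1:chaumulk {Noun}; 2:dreshflip {Adv}; 3:voup {Adv,Det}; 4:voup {Adv,Det}; 5:dreshflip {Adv}.
There are 4 candidate sequences in total.
Rule 3 cannot be satisfied by any choice of tags from the lexicon.
So there is no consistent tagging.
Count = 0.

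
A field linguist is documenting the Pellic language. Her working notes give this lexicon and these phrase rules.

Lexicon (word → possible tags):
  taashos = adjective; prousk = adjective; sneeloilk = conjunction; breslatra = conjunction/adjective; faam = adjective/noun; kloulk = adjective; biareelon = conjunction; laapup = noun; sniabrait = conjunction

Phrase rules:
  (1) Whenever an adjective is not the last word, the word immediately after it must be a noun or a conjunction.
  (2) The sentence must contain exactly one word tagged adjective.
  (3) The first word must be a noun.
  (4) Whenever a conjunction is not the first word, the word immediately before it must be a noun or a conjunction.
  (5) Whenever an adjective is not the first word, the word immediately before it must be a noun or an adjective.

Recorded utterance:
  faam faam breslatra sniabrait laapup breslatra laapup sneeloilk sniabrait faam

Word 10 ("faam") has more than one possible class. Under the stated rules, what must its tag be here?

noun

Candidates per position — 1:faam {adjective,noun}; 2:faam {adjective,noun}; 3:breslatra {conjunction,adjective}; 4:sniabrait {conjunction}; 5:laapup {noun}; 6:breslatra {conjunction,adjective}; 7:laapup {noun}; 8:sneeloilk {conjunction}; 9:sniabrait {conjunction}; 10:faam {adjective,noun}.
Word 1 cannot be adjective — rule 3 would then fail for every completion. It is noun.
Word 2 cannot be adjective — rule 4 would then fail for every completion. It is noun.
Word 3 cannot be adjective — rule 4 would then fail for every completion. It is conjunction.
Word 10 cannot be adjective — rule 5 would then fail for every completion. It is noun.
Word 6 cannot be conjunction — rule 2 would then fail for every completion. It is adjective.
The only consistent sequence is: noun noun conjunction conjunction noun adjective noun conjunction conjunction noun.
Checking: rule 1 holds; rule 2 holds; rule 3 holds; rule 4 holds; rule 5 holds.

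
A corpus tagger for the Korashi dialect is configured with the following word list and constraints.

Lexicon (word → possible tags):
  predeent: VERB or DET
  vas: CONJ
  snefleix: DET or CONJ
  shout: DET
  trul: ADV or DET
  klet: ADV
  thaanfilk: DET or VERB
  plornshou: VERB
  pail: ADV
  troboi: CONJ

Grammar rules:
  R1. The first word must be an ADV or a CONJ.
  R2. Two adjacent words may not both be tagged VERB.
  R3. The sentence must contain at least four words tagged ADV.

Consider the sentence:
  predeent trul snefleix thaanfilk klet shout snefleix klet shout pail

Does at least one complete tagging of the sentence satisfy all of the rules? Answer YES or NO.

NO

Candidates per position — 1:predeent {VERB,DET}; 2:trul {ADV,DET}; 3:snefleix {DET,CONJ}; 4:thaanfilk {DET,VERB}; 5:klet {ADV}; 6:shout {DET}; 7:snefleix {DET,CONJ}; 8:klet {ADV}; 9:shout {DET}; 10:pail {ADV}.
Rule 1 cannot be satisfied by any choice of tags from the lexicon.
So there is no consistent tagging.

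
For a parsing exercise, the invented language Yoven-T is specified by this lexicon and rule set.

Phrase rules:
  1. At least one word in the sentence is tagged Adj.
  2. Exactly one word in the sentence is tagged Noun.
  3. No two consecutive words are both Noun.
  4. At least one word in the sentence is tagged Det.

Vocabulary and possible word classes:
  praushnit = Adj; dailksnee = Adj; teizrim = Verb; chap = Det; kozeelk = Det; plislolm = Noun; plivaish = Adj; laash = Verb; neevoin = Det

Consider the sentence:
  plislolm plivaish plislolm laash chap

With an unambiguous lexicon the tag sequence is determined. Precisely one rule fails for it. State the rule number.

Fixed tagging: Noun Adj Noun Verb Det.
Applying the rules: R1 pass, R2 fail, R3 pass, R4 pass.
Only rule 2 fails.

2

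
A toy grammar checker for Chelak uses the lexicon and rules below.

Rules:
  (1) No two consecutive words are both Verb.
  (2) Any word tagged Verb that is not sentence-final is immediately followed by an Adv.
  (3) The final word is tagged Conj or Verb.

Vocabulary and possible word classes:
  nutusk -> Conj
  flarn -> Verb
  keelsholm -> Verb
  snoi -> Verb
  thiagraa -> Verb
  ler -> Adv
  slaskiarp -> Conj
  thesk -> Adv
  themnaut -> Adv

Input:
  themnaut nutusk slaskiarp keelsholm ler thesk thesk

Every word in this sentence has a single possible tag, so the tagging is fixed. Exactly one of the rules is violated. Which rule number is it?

3

Fixed tagging: Adv Conj Conj Verb Adv Adv Adv.
Applying the rules: R1 pass, R2 pass, R3 fail.
Only rule 3 fails.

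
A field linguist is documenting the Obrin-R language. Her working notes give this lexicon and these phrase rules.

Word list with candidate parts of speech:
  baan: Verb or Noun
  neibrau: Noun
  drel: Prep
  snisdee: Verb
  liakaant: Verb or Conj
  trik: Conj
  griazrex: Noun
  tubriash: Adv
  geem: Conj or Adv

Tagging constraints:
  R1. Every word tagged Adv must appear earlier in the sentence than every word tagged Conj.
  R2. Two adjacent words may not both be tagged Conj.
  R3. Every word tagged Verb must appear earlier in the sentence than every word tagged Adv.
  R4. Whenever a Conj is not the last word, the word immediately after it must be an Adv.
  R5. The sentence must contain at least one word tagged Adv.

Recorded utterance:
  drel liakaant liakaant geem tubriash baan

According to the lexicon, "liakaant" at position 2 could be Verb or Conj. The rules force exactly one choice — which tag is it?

Verb

Candidates per position — 1:drel {Prep}; 2:liakaant {Verb,Conj}; 3:liakaant {Verb,Conj}; 4:geem {Conj,Adv}; 5:tubriash {Adv}; 6:baan {Verb,Noun}.
Word 2 cannot be Conj — rule 1 would then fail for every completion. It is Verb.
Word 3 cannot be Conj — rule 1 would then fail for every completion. It is Verb.
Word 4 cannot be Conj — rule 1 would then fail for every completion. It is Adv.
Word 6 cannot be Verb — rule 3 would then fail for every completion. It is Noun.
That leaves exactly one tagging: Prep Verb Verb Adv Adv Noun.
Check: rule 1 satisfied; rule 2 satisfied; rule 3 satisfied; rule 4 satisfied; rule 5 satisfied.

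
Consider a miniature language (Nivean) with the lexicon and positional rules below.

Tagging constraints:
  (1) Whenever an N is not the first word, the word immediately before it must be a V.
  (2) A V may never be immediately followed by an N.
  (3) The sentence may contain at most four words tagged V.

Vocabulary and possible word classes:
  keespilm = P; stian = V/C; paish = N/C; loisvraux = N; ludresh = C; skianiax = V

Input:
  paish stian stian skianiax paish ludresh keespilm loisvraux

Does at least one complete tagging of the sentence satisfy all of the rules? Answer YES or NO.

Candidates per position — 1:paish {N,C}; 2:stian {V,C}; 3:stian {V,C}; 4:skianiax {V}; 5:paish {N,C}; 6:ludresh {C}; 7:keespilm {P}; 8:loisvraux {N}.
Rule 1 cannot be satisfied by any choice of tags from the lexicon.
So there is no consistent tagging.

NO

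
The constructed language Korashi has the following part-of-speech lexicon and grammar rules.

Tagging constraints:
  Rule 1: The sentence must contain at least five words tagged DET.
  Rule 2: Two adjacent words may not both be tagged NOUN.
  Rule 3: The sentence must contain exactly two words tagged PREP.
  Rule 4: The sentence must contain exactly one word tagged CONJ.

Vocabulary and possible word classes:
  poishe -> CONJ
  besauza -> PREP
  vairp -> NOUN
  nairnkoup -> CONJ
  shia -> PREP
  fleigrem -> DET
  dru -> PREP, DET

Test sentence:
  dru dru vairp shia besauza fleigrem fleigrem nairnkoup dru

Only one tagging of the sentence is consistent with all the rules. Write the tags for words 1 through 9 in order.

Candidates per position — 1:dru {PREP,DET}; 2:dru {PREP,DET}; 3:vairp {NOUN}; 4:shia {PREP}; 5:besauza {PREP}; 6:fleigrem {DET}; 7:fleigrem {DET}; 8:nairnkoup {CONJ}; 9:dru {PREP,DET}.
Position 1: PREP is ruled out by rule 1; that leaves DET.
Position 2: PREP is ruled out by rule 1; that leaves DET.
Position 9: PREP is ruled out by rule 1; that leaves DET.
The unique satisfying tagging is: DET DET NOUN PREP PREP DET DET CONJ DET.
Rule-by-rule: rule 1 satisfied; rule 2 satisfied; rule 3 satisfied; rule 4 satisfied.

DET DET NOUN PREP PREP DET DET CONJ DET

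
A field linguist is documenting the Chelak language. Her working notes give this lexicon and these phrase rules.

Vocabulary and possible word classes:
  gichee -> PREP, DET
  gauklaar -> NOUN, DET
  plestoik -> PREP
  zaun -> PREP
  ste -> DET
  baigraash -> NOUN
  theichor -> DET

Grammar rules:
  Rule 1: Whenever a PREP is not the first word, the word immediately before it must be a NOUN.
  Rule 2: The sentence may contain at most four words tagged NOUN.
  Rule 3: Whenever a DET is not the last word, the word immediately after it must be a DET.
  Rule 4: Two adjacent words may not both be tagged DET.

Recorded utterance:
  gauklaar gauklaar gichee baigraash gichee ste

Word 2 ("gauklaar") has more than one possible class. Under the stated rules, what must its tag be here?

Candidates per position — 1:gauklaar {NOUN,DET}; 2:gauklaar {NOUN,DET}; 3:gichee {PREP,DET}; 4:baigraash {NOUN}; 5:gichee {PREP,DET}; 6:ste {DET}.
Word 1 cannot be DET — rule 3 would then fail for every completion. It is NOUN.
Word 2 cannot be DET — rule 3 would then fail for every completion. It is NOUN.
Word 3 cannot be DET — rule 3 would then fail for every completion. It is PREP.
Word 5 cannot be DET — rule 4 would then fail for every completion. It is PREP.
The unique satisfying tagging is: NOUN NOUN PREP NOUN PREP DET.
Check: rule 1 ok; rule 2 ok; rule 3 ok; rule 4 ok.

NOUN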